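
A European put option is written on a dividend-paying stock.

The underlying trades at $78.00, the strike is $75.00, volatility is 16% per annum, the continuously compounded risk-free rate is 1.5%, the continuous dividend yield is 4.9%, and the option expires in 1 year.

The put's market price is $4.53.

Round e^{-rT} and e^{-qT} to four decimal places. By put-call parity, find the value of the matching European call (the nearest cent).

e^(−qT) = e^(−0.049·1) = 0.9522;  e^(−rT) = e^(−0.015·1) = 0.9851
Put-call parity: C − P = S·e^(−qT) − K·e^(−rT) = 78·0.9522 − 75·0.9851 = 74.2716 − 73.8825 = 0.3891
C = P + (C − P) = 4.53 + (0.3891) = 4.9191

$4.92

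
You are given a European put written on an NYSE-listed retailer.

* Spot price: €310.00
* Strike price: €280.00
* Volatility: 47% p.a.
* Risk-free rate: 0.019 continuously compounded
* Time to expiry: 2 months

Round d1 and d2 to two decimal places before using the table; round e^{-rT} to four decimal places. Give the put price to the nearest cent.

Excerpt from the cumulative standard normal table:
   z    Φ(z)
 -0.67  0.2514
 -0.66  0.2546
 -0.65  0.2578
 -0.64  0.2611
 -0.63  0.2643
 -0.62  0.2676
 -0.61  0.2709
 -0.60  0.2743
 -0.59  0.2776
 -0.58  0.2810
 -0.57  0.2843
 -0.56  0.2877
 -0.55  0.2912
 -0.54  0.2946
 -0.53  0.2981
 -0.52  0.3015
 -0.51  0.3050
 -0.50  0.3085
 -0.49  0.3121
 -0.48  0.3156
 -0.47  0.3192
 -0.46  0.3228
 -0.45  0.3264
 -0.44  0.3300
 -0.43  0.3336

σ√T = 0.47·√0.1667 = 0.1919
ln(S/K) + (r + σ²/2)T = ln(310/280) + (0.019 + 0.47²/2)·0.1667 = 0.1018 + 0.0216 = 0.1234
d₁ = 0.1234 / 0.1919 = 0.6429 which rounds to 0.64
d₂ = d₁ − σ√T = 0.6429 − 0.1919 = 0.4510 which rounds to 0.45
e^(−rT) = e^(−0.019·0.1667) = 0.9968
N(−d₂) = N(-0.45) = 0.3264;  N(−d₁) = N(-0.64) = 0.2611
P = 280·0.9968·0.3264 − 310·0.2611 = 91.0995 − 80.9410 = 10.1585

€10.16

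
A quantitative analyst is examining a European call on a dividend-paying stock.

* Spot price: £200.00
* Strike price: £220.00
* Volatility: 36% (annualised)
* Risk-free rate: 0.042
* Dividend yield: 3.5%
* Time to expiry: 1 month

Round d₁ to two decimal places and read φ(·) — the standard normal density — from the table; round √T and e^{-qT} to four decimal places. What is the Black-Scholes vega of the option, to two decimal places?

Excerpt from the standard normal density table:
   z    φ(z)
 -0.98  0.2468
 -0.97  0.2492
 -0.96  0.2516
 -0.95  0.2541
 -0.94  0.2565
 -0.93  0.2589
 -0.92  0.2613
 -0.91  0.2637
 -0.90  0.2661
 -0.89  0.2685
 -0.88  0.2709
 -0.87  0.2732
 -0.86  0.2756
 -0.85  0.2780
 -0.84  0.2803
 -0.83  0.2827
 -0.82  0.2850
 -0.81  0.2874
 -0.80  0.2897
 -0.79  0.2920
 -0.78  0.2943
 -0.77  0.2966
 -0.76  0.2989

15.87

σ√T = 0.36·√0.08333 = 0.1039
d₁ = [ln(200/220) + (0.042 − 0.035 + 0.36²/2)·0.08333] / 0.1039 = [-0.0953 + 0.0060] / 0.1039 = -0.8595 ≈ -0.86
√T = √0.08333 = 0.2887
φ(d₁) = φ(-0.86) = 0.2756
e^(−qT) = e^(−0.035·0.08333) = 0.9971
vega = S·e^(−qT)·φ(d₁)·√T = 200·0.9971·0.2756·0.2887 = 15.8670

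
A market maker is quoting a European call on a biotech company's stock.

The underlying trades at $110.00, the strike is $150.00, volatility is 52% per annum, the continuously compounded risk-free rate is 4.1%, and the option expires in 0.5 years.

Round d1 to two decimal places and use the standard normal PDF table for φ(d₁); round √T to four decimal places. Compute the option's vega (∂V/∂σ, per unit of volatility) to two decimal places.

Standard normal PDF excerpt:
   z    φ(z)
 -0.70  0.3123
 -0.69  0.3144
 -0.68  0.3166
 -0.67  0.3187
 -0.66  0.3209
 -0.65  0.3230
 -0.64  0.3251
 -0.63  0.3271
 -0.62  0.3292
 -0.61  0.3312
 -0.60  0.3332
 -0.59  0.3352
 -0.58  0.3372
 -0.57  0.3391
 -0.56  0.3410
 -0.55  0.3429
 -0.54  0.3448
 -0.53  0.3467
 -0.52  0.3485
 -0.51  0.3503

T = 0.5;  σ√T = 0.3677
d₁ = [ln(110/150) + (0.041 + ½·0.52²)·0.5] / (σ√T) = (-0.3102 + 0.0881) / 0.3677 = -0.6039 ≈ -0.60
√T = √0.5 = 0.7071
φ(d₁) = φ(-0.60) = 0.3332
vega = S·φ(d₁)·√T = 110·0.3332·0.7071 = 25.9166

25.92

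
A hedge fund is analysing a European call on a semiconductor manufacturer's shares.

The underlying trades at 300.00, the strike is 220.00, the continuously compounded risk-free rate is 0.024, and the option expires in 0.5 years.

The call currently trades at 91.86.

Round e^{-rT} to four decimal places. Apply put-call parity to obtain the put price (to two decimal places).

9.24

e^(−rT) = e^(−0.024·0.5) = 0.9881
Put-call parity: C − P = S − K·e^(−rT) = 300 − 220·0.9881 = 300 − 217.3820 = 82.6180
P = C − (C − P) = 91.86 − (82.6180) = 9.2420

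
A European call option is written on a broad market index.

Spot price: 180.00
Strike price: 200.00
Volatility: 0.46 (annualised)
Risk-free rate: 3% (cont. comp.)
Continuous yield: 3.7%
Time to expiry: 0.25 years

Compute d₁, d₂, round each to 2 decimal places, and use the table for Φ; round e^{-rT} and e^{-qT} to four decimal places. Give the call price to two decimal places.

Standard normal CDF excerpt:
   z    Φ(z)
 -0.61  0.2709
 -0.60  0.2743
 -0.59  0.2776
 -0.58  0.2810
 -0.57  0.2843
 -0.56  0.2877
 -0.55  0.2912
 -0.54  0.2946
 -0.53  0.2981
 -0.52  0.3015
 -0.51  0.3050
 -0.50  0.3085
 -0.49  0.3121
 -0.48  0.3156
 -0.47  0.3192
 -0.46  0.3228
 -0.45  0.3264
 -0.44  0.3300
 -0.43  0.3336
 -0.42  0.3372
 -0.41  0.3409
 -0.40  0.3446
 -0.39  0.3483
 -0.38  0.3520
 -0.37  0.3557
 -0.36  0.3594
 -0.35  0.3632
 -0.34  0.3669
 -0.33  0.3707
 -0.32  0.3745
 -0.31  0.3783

σ√T = 0.46 × 0.5000 = 0.2300
d₁ = [ln(180/200) + (0.03 − 0.037 + ½·0.46²)·0.25] / (σ√T) = (-0.1054 + 0.0247) / 0.2300 = -0.3507 → -0.35
d₂ = -0.3507 − 0.2300 = -0.5807 → -0.58
e^(−qT) = e^(−0.037·0.25) = 0.9908;  e^(−rT) = e^(−0.03·0.25) = 0.9925
N(d₁) = N(-0.35) = 0.3632;  N(d₂) = N(-0.58) = 0.2810
C = 180·0.9908·0.3632 − 200·0.9925·0.2810 = 64.7745 − 55.7785 = 8.9960

9.00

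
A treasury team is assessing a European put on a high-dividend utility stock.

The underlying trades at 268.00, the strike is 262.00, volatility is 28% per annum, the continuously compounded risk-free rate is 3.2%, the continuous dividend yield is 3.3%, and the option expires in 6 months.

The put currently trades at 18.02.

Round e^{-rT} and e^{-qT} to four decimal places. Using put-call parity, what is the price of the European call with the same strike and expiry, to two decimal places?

23.79

exp(−qT) = exp(−0.033·0.5) = 0.9836;  exp(−rT) = exp(−0.032·0.5) = 0.9841
Put-call parity: C − P = S·e^(−qT) − K·e^(−rT) = 268·0.9836 − 262·0.9841 = 263.6048 − 257.8342 = 5.7706
C = P + (C − P) = 18.02 + (5.7706) = 23.7906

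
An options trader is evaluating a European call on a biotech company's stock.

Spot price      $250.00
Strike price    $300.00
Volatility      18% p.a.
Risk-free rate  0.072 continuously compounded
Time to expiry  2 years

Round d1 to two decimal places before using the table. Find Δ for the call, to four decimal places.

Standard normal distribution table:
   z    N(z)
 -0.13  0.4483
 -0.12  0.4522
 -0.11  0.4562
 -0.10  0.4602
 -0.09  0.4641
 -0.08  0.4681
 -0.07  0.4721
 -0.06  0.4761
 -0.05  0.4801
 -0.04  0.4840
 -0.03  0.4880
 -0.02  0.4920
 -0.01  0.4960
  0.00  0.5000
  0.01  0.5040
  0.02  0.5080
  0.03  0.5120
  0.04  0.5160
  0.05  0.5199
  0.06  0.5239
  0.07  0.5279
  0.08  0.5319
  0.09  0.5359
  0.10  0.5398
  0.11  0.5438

σ√T = 0.18·√2 = 0.2546
d₁ = [ln(250/300) + (0.072 + 0.18²/2)·2] / 0.2546 = [-0.1823 + 0.1764] / 0.2546 = -0.0233 which rounds to -0.02
N(d₁) = N(-0.02) = 0.4920
Δ_call = N(d₁) = 0.4920

0.4920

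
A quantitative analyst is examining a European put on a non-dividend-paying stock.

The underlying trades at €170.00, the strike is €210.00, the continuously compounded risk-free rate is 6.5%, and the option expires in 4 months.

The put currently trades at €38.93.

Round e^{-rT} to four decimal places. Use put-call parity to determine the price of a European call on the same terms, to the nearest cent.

€3.42

exp(−rT) = exp(−0.065·0.3333) = 0.9786
Put-call parity: C − P = S − K·e^(−rT) = 170 − 210·0.9786 = 170 − 205.5060 = -35.5060
C = P + (C − P) = 38.93 + (-35.5060) = 3.4240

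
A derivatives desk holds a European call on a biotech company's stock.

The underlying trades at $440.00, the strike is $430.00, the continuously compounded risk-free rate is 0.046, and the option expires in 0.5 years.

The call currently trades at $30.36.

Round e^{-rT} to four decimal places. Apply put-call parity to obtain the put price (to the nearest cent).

e^(−rT) = e^(−0.046·0.5) = 0.9773
Put-call parity: C − P = S − K·e^(−rT) = 440 − 430·0.9773 = 440 − 420.2390 = 19.7610
P = C − (C − P) = 30.36 − (19.7610) = 10.5990

$10.60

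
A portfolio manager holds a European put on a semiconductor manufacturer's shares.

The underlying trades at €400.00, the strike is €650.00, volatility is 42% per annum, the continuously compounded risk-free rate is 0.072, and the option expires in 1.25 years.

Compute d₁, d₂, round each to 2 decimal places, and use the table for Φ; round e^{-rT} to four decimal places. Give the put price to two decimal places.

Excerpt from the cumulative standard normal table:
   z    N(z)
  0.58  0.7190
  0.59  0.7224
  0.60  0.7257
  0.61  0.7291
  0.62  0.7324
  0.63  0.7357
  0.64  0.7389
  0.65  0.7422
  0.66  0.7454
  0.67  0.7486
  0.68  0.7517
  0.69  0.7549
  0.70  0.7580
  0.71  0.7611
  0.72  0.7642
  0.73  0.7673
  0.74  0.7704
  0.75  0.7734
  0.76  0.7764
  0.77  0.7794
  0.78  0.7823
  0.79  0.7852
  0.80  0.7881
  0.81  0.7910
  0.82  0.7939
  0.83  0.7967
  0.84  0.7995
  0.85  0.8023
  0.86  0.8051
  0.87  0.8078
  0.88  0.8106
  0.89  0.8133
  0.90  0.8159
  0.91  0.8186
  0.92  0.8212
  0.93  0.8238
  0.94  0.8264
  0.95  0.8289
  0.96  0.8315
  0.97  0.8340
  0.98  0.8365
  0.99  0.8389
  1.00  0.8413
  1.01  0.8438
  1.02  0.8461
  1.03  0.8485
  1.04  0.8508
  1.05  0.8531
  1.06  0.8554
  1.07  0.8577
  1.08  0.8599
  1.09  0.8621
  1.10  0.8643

σ√T = 0.42 × 1.1180 = 0.4696
ln(S/K) + (r + σ²/2)T = ln(400/650) + (0.072 + 0.42²/2)·1.25 = -0.4855 + 0.2002 = -0.2853
d₁ = -0.2853 / 0.4696 = -0.6075 → -0.61
d₂ = d₁ − σ√T = -0.6075 − 0.4696 = -1.0771 → -1.08
e^(−rT) = e^(−0.072·1.25) = 0.9139
N(−d₂) = N(1.08) = 0.8599;  N(−d₁) = N(0.61) = 0.7291
P = 650·0.9139·0.8599 − 400·0.7291 = 510.8107 − 291.6400 = 219.1707

€219.17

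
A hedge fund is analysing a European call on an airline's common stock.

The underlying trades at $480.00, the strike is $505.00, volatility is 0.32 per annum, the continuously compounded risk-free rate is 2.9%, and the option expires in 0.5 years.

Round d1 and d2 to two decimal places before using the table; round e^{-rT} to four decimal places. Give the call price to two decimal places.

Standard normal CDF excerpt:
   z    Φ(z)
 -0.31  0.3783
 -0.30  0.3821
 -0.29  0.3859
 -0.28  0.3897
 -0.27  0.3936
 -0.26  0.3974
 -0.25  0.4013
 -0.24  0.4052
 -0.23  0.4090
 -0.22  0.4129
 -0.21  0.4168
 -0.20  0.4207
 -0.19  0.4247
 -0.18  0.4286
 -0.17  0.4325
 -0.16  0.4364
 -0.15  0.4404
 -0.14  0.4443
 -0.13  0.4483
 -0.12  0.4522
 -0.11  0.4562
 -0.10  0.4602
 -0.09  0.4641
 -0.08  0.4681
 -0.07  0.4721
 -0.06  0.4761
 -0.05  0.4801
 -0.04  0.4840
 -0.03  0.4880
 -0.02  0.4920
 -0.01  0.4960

σ√T = 0.32·√0.5 = 0.2263
ln(S/K) + (r + σ²/2)T = ln(480/505) + (0.029 + 0.32²/2)·0.5 = -0.0508 + 0.0401 = -0.0107
d₁ = -0.0107 / 0.2263 = -0.0472 ⇒ -0.05
d₂ = d₁ − σ√T = -0.0472 − 0.2263 = -0.2734 ⇒ -0.27
exp(−rT) = exp(−0.029·0.5) = 0.9856
N(d₁) = N(-0.05) = 0.4801;  N(d₂) = N(-0.27) = 0.3936
C = 480·0.4801 − 505·0.9856·0.3936 = 230.4480 − 195.9057 = 34.5423

$34.54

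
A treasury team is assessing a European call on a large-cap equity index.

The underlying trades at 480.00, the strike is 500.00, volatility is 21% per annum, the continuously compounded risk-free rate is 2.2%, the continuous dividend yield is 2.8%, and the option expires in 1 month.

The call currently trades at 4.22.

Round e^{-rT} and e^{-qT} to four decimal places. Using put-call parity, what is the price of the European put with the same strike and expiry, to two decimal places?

24.42

e^(−qT) = e^(−0.028·0.08333) = 0.9977;  e^(−rT) = e^(−0.022·0.08333) = 0.9982
Put-call parity: C − P = S·e^(−qT) − K·e^(−rT) = 480·0.9977 − 500·0.9982 = 478.8960 − 499.1000 = -20.2040
P = C − (C − P) = 4.22 − (-20.2040) = 24.4240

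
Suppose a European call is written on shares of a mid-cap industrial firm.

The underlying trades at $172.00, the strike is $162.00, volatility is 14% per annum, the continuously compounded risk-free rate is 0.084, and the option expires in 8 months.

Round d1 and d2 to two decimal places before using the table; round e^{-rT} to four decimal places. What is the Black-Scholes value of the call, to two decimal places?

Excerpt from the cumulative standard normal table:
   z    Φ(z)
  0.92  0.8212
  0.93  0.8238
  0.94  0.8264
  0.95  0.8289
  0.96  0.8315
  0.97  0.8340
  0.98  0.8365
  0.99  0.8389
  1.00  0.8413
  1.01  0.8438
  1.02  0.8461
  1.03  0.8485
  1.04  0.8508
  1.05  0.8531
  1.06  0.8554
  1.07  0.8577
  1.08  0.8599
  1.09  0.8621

$20.16

σ√T = 0.14·√0.6667 = 0.1143
d₁ = [ln(172/162) + (0.084 + 0.14²/2)·0.6667] / 0.1143 = [0.0599 + 0.0625] / 0.1143 = 1.0711 ≈ 1.07
d₂ = d₁ − σ√T = 1.0711 − 0.1143 = 0.9567 ≈ 0.96
e^(−rT) = e^(−0.084·0.6667) = 0.9455
C = 172·N(1.07) − 162·0.9455·N(0.96) = 172·0.8577 − 162·0.9455·0.8315 = 147.5244 − 127.3617 = 20.1627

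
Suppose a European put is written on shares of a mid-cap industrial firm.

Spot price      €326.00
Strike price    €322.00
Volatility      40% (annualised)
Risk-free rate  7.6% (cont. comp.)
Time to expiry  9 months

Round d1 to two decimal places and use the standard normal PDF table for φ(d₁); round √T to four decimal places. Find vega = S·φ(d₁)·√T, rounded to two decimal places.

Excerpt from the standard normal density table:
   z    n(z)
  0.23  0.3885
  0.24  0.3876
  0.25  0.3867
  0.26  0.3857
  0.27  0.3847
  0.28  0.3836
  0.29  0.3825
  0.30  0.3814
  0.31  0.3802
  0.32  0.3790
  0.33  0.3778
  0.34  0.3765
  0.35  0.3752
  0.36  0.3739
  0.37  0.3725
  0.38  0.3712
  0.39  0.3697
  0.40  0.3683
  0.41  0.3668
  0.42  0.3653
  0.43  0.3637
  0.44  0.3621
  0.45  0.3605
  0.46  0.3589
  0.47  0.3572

105.16

σ√T = 0.4 × 0.8660 = 0.3464
d₁ = [ln(326/322) + (0.076 + 0.4²/2)·0.75] / 0.3464 = [0.0123 + 0.1170] / 0.3464 = 0.3734 ≈ 0.37
√T = √0.75 = 0.8660
φ(d₁) = φ(0.37) = 0.3725
vega = S·φ(d₁)·√T = 326·0.3725·0.8660 = 105.1627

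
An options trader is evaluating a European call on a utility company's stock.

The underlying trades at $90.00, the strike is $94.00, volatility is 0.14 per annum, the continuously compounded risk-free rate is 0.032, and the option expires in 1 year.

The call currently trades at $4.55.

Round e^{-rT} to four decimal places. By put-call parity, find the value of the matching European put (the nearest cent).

exp(−rT) = exp(−0.032·1) = 0.9685
Put-call parity: C − P = S − K·e^(−rT) = 90 − 94·0.9685 = 90 − 91.0390 = -1.0390
P = C − (C − P) = 4.55 − (-1.0390) = 5.5890

$5.59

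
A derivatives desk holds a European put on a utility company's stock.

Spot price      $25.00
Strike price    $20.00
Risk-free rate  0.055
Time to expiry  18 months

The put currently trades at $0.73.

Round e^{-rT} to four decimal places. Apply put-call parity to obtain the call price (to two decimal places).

exp(−rT) = exp(−0.055·1.5) = 0.9208
Put-call parity: C − P = S − K·e^(−rT) = 25 − 20·0.9208 = 25 − 18.4160 = 6.5840
C = P + (C − P) = 0.73 + (6.5840) = 7.3140

$7.31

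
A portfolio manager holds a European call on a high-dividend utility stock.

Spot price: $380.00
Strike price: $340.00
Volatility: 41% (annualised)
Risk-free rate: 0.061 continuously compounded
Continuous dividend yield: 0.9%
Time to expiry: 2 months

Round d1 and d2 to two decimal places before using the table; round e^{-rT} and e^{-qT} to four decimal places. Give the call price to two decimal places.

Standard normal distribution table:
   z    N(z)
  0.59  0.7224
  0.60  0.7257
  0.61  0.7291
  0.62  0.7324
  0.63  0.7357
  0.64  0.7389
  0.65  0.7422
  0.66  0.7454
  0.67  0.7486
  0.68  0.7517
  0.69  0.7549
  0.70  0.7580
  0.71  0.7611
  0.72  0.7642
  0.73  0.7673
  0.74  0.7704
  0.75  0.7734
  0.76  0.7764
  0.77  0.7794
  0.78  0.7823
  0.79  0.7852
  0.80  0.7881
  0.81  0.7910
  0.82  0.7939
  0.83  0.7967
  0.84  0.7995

$51.42

σ√T = 0.41 × 0.4082 = 0.1674
d₁ = [ln(380/340) + (0.061 − 0.009 + ½·0.41²)·0.1667] / (σ√T) = (0.1112 + 0.0227) / 0.1674 = 0.8000 ⇒ 0.80
d₂ = 0.8000 − 0.1674 = 0.6326 ⇒ 0.63
exp(−qT) = exp(−0.009·0.1667) = 0.9985;  exp(−rT) = exp(−0.061·0.1667) = 0.9899
N(d₁) = N(0.80) = 0.7881;  N(d₂) = N(0.63) = 0.7357
C = 380·0.9985·0.7881 − 340·0.9899·0.7357 = 299.0288 − 247.6116 = 51.4172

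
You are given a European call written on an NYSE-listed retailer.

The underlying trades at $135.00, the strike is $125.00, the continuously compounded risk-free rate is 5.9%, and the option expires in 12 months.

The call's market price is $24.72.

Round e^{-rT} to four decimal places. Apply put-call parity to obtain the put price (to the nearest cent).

e^(−rT) = e^(−0.059·1) = 0.9427
Put-call parity: C − P = S − K·e^(−rT) = 135 − 125·0.9427 = 135 − 117.8375 = 17.1625
P = C − (C − P) = 24.72 − (17.1625) = 7.5575

$7.56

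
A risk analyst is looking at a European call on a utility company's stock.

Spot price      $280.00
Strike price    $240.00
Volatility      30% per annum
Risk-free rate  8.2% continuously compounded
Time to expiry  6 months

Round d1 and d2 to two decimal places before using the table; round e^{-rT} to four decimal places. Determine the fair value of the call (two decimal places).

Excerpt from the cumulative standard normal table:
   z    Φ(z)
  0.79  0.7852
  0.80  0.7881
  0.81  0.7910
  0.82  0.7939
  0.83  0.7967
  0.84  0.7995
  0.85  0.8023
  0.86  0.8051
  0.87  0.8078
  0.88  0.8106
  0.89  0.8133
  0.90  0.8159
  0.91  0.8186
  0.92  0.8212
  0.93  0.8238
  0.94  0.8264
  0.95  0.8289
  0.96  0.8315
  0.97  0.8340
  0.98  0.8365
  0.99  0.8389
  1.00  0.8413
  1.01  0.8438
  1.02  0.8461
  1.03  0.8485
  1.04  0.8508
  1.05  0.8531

$55.37

T = 0.5;  σ√T = 0.2121
d₁ = [ln(280/240) + (0.082 + ½·0.3²)·0.5] / (σ√T) = (0.1542 + 0.0635) / 0.2121 = 1.0260 ⇒ 1.03
d₂ = 1.0260 − 0.2121 = 0.8139 ⇒ 0.81
exp(−rT) = exp(−0.082·0.5) = 0.9598
C = 280·N(1.03) − 240·0.9598·N(0.81) = 280·0.8485 − 240·0.9598·0.7910 = 237.5800 − 182.2084 = 55.3716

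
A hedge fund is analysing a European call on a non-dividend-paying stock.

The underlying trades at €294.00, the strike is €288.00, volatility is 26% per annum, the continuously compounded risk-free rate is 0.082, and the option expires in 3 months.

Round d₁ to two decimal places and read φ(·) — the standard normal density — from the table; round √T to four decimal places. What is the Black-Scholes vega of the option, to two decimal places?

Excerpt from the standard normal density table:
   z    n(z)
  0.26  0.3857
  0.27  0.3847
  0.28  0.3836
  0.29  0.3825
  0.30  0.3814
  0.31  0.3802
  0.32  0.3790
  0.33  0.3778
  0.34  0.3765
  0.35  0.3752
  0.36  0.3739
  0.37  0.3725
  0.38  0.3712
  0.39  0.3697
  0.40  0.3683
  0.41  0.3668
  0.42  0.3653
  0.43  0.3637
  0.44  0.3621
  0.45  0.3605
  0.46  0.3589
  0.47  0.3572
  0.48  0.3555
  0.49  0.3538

54.57

σ√T = 0.26·√0.25 = 0.1300
d₁ = [ln(294/288) + (0.082 + 0.26²/2)·0.25] / 0.1300 = [0.0206 + 0.0290] / 0.1300 = 0.3813 → 0.38
√T = √0.25 = 0.5000
φ(d₁) = φ(0.38) = 0.3712
vega = S·φ(d₁)·√T = 294·0.3712·0.5000 = 54.5664
(Vega is the same for a European call and put with the same parameters.)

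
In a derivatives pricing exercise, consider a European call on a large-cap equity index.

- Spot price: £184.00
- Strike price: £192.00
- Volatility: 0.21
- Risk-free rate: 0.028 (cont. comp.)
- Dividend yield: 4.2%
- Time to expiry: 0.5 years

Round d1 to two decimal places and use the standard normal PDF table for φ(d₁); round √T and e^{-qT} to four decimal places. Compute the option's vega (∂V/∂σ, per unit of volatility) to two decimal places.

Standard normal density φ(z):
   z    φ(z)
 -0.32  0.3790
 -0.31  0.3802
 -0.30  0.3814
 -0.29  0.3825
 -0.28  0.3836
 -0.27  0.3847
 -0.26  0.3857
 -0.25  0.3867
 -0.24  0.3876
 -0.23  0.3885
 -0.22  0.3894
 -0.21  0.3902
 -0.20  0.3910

49.14

σ√T = 0.21·√0.5 = 0.1485
d₁ = [ln(184/192) + (0.028 − 0.042 + 0.21²/2)·0.5] / 0.1485 = [-0.0426 + 0.0040] / 0.1485 = -0.2595 → -0.26
√T = √0.5 = 0.7071
φ(d₁) = φ(-0.26) = 0.3857
e^(−qT) = e^(−0.042·0.5) = 0.9792
vega = S·e^(−qT)·φ(d₁)·√T = 184·0.9792·0.3857·0.7071 = 49.1383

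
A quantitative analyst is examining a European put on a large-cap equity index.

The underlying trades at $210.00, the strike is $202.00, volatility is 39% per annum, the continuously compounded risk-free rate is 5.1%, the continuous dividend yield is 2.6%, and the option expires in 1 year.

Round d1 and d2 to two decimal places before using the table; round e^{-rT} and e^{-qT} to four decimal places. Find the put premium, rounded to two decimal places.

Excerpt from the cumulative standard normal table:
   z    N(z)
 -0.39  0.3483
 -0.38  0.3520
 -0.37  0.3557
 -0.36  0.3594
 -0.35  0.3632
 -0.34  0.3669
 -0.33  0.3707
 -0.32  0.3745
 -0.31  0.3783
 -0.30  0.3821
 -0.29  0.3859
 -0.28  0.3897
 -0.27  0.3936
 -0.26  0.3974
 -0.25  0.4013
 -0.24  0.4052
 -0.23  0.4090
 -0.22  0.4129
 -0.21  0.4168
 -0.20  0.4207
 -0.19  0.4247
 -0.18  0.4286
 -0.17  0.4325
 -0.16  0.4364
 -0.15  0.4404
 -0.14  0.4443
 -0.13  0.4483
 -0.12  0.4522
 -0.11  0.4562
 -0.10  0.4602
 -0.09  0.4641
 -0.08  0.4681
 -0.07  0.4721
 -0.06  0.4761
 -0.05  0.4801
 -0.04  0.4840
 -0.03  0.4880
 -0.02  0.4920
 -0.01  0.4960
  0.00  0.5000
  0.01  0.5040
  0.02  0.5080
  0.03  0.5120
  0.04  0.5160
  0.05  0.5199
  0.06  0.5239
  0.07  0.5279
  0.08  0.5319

T = 1;  σ√T = 0.3900
d₁ = [ln(210/202) + (0.051 − 0.026 + ½·0.39²)·1] / (σ√T) = (0.0388 + 0.1011) / 0.3900 = 0.3587 which rounds to 0.36
d₂ = 0.3587 − 0.3900 = -0.0313 which rounds to -0.03
exp(−qT) = exp(−0.026·1) = 0.9743;  exp(−rT) = exp(−0.051·1) = 0.9503
N(−d₂) = N(0.03) = 0.5120;  N(−d₁) = N(-0.36) = 0.3594
P = 202·0.9503·0.5120 − 210·0.9743·0.3594 = 98.2838 − 73.5343 = 24.7495

$24.75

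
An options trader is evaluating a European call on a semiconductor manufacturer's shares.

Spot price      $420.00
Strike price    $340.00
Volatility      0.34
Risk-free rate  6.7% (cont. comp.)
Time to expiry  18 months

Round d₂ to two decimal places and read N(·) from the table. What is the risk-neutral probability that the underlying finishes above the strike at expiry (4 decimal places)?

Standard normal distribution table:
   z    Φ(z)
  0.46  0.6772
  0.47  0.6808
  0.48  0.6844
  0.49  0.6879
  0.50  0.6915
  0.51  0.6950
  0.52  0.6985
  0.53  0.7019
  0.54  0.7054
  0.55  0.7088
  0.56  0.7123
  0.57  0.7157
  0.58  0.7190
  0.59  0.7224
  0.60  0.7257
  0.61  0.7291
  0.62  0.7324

0.7054

σ√T = 0.34·√1.5 = 0.4164
d₁ = [ln(420/340) + (0.067 + 0.34²/2)·1.5] / 0.4164 = [0.2113 + 0.1872] / 0.4164 = 0.9570 → 0.96
d₂ = d₁ − σ√T = 0.9570 − 0.4164 = 0.5406 → 0.54
Risk-neutral Pr[S_T > K] = N(d₂) = N(0.54) = 0.7054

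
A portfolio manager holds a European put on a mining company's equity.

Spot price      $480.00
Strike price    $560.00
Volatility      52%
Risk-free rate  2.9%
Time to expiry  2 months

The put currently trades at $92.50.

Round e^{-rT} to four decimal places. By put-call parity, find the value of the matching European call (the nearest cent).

$15.19

exp(−rT) = exp(−0.029·0.1667) = 0.9952
Put-call parity: C − P = S − K·e^(−rT) = 480 − 560·0.9952 = 480 − 557.3120 = -77.3120
C = P + (C − P) = 92.50 + (-77.3120) = 15.1880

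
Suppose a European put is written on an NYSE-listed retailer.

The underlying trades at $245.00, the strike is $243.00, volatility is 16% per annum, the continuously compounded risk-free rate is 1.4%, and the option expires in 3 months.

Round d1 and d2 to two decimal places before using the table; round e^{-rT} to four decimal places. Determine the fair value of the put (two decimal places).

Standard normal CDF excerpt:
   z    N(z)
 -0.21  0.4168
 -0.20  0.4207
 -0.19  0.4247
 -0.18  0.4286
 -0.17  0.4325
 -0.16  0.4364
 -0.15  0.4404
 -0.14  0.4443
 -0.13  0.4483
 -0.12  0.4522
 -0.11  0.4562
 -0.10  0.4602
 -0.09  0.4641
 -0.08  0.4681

$6.42

σ√T = 0.16 × 0.5000 = 0.0800
d₁ = [ln(245/243) + (0.014 + 0.16²/2)·0.25] / 0.0800 = [0.0082 + 0.0067] / 0.0800 = 0.1862 → 0.19
d₂ = d₁ − σ√T = 0.1862 − 0.0800 = 0.1062 → 0.11
exp(−rT) = exp(−0.014·0.25) = 0.9965
N(−d₂) = N(-0.11) = 0.4562;  N(−d₁) = N(-0.19) = 0.4247
P = 243·0.9965·0.4562 − 245·0.4247 = 110.4686 − 104.0515 = 6.4171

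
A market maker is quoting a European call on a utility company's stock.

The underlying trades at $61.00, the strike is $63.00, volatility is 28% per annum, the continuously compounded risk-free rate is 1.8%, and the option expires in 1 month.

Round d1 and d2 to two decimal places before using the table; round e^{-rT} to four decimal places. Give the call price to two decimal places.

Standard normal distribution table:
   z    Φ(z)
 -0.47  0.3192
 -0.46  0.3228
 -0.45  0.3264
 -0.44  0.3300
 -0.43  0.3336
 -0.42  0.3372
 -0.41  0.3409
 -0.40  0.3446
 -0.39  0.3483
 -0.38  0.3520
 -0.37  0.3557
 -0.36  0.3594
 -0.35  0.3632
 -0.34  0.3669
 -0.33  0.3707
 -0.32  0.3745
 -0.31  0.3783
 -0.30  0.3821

$1.17

T = 0.08333;  σ√T = 0.0808
d₁ = [ln(61/63) + (0.018 + 0.28²/2)·0.08333] / 0.0808 = [-0.0323 + 0.0048] / 0.0808 = -0.3402 → -0.34
d₂ = d₁ − σ√T = -0.3402 − 0.0808 = -0.4210 → -0.42
e^(−rT) = e^(−0.018·0.08333) = 0.9985
N(d₁) = N(-0.34) = 0.3669;  N(d₂) = N(-0.42) = 0.3372
C = 61·0.3669 − 63·0.9985·0.3372 = 22.3809 − 21.2117 = 1.1692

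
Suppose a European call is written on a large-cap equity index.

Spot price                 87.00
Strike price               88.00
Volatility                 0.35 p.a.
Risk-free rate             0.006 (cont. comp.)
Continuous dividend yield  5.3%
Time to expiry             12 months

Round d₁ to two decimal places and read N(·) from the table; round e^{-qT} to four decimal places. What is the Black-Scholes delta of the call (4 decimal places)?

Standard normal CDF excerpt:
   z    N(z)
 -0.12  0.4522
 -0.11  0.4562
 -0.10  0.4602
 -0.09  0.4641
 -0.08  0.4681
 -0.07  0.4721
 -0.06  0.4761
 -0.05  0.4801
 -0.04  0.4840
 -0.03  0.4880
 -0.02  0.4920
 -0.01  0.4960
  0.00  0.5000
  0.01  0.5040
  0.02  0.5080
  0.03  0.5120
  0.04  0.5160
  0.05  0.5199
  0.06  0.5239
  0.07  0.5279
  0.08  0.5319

T = 1;  σ√T = 0.3500
d₁ = [ln(87/88) + (0.006 − 0.053 + 0.35²/2)·1] / 0.3500 = [-0.0114 + 0.0142] / 0.3500 = 0.0081 ⇒ 0.01
N(d₁) = N(0.01) = 0.5040
Δ_call = e^(−qT)·N(d₁) = 0.9484·0.5040 = 0.4780

0.4780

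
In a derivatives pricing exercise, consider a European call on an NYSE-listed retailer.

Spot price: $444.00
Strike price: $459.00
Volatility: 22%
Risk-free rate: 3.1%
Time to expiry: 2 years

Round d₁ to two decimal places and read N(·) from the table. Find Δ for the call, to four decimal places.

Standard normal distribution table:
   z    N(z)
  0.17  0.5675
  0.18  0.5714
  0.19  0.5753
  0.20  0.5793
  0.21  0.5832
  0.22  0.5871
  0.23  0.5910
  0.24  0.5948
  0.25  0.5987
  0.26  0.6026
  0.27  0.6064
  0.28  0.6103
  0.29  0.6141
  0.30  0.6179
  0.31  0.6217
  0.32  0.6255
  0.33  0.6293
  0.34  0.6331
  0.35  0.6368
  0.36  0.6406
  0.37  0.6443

0.5987

σ√T = 0.22·√2 = 0.3111
d₁ = [ln(444/459) + (0.031 + ½·0.22²)·2] / (σ√T) = (-0.0332 + 0.1104) / 0.3111 = 0.2480 → 0.25
N(d₁) = N(0.25) = 0.5987
Δ_call = N(d₁) = 0.5987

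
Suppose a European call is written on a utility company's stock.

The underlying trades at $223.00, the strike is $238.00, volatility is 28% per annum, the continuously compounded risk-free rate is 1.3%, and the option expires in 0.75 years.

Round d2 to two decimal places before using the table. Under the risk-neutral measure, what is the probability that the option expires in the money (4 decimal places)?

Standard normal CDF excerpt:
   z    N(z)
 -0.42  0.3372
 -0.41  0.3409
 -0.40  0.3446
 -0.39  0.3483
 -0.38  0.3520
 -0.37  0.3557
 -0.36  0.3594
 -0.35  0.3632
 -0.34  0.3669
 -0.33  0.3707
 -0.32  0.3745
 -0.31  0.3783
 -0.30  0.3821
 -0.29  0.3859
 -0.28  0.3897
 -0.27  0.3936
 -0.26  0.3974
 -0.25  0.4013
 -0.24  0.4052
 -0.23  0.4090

0.3632

σ√T = 0.28 × 0.8660 = 0.2425
d₁ = [ln(223/238) + (0.013 + 0.28²/2)·0.75] / 0.2425 = [-0.0651 + 0.0392] / 0.2425 = -0.1070 → -0.11
d₂ = d₁ − σ√T = -0.1070 − 0.2425 = -0.3495 → -0.35
Risk-neutral Pr[S_T > K] = N(d₂) = N(-0.35) = 0.3632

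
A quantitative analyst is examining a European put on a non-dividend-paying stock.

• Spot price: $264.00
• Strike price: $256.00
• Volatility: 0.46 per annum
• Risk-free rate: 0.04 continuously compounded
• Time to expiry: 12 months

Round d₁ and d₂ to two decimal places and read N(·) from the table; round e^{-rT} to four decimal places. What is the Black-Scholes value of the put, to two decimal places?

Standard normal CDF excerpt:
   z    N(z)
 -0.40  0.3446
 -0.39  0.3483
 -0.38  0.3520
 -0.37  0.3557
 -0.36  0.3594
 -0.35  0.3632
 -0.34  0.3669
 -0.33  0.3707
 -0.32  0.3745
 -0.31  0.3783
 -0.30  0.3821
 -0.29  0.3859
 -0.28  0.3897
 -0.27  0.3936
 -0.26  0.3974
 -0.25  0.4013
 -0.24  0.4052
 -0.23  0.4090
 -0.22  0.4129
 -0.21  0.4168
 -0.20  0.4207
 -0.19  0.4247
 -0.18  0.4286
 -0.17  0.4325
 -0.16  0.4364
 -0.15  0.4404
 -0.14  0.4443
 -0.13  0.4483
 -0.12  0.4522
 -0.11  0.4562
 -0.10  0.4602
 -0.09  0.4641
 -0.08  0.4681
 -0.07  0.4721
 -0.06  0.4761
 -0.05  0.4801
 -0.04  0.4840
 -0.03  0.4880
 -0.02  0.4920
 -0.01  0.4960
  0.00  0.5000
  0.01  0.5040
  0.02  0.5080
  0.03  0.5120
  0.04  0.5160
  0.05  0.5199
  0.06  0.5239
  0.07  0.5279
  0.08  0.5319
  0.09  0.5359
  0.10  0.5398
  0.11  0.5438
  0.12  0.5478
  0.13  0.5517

$37.90

σ√T = 0.46 × 1.0000 = 0.4600
d₁ = [ln(264/256) + (0.04 + ½·0.46²)·1] / (σ√T) = (0.0308 + 0.1458) / 0.4600 = 0.3839 ≈ 0.38
d₂ = 0.3839 − 0.4600 = -0.0761 ≈ -0.08
e^(−rT) = e^(−0.04·1) = 0.9608
N(−d₂) = N(0.08) = 0.5319;  N(−d₁) = N(-0.38) = 0.3520
P = 256·0.9608·0.5319 − 264·0.3520 = 130.8287 − 92.9280 = 37.9007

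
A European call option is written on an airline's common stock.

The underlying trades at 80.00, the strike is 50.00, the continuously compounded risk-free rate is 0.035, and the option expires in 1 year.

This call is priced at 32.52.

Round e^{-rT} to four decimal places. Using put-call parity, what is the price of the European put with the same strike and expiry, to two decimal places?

e^(−rT) = e^(−0.035·1) = 0.9656
Put-call parity: C − P = S − K·e^(−rT) = 80 − 50·0.9656 = 80 − 48.2800 = 31.7200
P = C − (C − P) = 32.52 − (31.7200) = 0.8000

0.80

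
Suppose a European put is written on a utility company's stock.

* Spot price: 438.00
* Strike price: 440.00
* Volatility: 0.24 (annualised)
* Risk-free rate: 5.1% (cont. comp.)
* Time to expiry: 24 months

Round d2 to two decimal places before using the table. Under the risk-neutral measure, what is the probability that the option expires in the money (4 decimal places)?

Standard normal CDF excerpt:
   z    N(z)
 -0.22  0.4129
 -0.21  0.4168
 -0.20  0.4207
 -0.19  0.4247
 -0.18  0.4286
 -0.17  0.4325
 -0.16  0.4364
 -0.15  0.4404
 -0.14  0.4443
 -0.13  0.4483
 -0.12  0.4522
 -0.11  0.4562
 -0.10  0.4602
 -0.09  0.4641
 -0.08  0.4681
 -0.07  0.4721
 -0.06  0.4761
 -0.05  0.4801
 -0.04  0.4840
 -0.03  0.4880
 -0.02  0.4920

0.4522

σ√T = 0.24 × 1.4142 = 0.3394
d₁ = [ln(438/440) + (0.051 + 0.24²/2)·2] / 0.3394 = [-0.0046 + 0.1596] / 0.3394 = 0.4568 → 0.46
d₂ = d₁ − σ√T = 0.4568 − 0.3394 = 0.1174 → 0.12
Pr(exercise) under Q = N(−d₂) = N(-0.12) = 0.4522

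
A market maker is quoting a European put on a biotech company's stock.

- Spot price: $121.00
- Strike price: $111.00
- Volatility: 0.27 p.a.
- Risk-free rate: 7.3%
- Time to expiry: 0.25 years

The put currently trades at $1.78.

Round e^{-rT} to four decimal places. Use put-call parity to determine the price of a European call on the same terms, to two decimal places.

exp(−rT) = exp(−0.073·0.25) = 0.9819
Put-call parity: C − P = S − K·e^(−rT) = 121 − 111·0.9819 = 121 − 108.9909 = 12.0091
C = P + (C − P) = 1.78 + (12.0091) = 13.7891

$13.79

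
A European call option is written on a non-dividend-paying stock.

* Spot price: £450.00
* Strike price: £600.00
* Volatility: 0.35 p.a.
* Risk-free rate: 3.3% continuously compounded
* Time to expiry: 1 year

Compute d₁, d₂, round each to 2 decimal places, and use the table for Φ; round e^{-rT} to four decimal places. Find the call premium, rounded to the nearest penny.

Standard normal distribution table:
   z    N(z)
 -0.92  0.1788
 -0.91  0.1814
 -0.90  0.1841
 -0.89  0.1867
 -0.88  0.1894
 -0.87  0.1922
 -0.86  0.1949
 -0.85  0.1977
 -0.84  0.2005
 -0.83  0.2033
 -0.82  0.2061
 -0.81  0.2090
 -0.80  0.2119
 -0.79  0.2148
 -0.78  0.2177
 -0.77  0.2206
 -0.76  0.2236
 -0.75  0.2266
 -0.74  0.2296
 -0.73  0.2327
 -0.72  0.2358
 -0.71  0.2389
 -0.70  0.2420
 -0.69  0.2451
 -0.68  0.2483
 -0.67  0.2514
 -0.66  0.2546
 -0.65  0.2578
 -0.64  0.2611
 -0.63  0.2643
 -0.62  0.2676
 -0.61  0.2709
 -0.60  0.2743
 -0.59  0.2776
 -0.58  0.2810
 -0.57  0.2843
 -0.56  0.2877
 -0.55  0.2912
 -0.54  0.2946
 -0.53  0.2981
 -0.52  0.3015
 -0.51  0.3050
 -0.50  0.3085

σ√T = 0.35·√1 = 0.3500
ln(S/K) + (r + σ²/2)T = ln(450/600) + (0.033 + 0.35²/2)·1 = -0.2877 + 0.0943 = -0.1934
d₁ = -0.1934 / 0.3500 = -0.5527 ≈ -0.55
d₂ = d₁ − σ√T = -0.5527 − 0.3500 = -0.9027 ≈ -0.90
exp(−rT) = exp(−0.033·1) = 0.9675
C = 450·N(-0.55) − 600·0.9675·N(-0.90) = 450·0.2912 − 600·0.9675·0.1841 = 131.0400 − 106.8701 = 24.1700

£24.17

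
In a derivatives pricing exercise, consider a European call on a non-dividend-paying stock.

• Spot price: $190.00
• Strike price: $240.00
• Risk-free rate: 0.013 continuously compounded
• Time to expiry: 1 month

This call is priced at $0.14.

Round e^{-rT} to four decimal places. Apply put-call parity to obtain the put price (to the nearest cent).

$49.88

exp(−rT) = exp(−0.013·0.08333) = 0.9989
Put-call parity: C − P = S − K·e^(−rT) = 190 − 240·0.9989 = 190 − 239.7360 = -49.7360
P = C − (C − P) = 0.14 − (-49.7360) = 49.8760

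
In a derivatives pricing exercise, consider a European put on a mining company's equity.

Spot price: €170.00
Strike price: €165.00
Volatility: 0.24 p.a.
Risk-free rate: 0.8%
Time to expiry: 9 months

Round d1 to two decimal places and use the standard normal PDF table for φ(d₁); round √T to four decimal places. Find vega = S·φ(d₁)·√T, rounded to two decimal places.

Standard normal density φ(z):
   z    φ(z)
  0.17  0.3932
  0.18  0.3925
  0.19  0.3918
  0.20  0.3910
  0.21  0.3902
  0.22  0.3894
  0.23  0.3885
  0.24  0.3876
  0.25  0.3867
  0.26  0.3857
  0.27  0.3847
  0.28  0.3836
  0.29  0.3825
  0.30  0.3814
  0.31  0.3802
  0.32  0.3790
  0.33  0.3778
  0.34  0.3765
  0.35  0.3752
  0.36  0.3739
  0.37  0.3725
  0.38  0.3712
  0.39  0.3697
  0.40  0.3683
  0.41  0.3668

56.47

σ√T = 0.24 × 0.8660 = 0.2078
d₁ = [ln(170/165) + (0.008 + 0.24²/2)·0.75] / 0.2078 = [0.0299 + 0.0276] / 0.2078 = 0.2764 ⇒ 0.28
√T = √0.75 = 0.8660
φ(d₁) = φ(0.28) = 0.3836
vega = S·φ(d₁)·√T = 170·0.3836·0.8660 = 56.4736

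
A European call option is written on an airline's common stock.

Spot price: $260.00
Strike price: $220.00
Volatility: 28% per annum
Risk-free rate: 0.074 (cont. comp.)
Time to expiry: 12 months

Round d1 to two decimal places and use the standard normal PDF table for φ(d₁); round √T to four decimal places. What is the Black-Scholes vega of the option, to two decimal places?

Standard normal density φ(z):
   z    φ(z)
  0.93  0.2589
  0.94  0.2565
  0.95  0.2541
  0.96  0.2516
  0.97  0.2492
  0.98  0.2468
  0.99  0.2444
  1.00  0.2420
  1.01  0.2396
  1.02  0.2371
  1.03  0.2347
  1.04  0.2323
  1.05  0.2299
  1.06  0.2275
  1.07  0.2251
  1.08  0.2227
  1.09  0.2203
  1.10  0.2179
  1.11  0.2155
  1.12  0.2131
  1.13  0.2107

62.92

T = 1;  σ√T = 0.2800
ln(S/K) + (r + σ²/2)T = ln(260/220) + (0.074 + 0.28²/2)·1 = 0.1671 + 0.1132 = 0.2803
d₁ = 0.2803 / 0.2800 = 1.0009 ≈ 1.00
√T = √1 = 1.0000
φ(d₁) = φ(1.00) = 0.2420
vega = S·φ(d₁)·√T = 260·0.2420·1.0000 = 62.9200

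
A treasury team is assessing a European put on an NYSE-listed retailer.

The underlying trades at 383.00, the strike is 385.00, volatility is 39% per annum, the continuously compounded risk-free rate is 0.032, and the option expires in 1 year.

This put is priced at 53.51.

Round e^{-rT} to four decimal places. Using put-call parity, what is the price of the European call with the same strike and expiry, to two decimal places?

63.64

e^(−rT) = e^(−0.032·1) = 0.9685
Put-call parity: C − P = S − K·e^(−rT) = 383 − 385·0.9685 = 383 − 372.8725 = 10.1275
C = P + (C − P) = 53.51 + (10.1275) = 63.6375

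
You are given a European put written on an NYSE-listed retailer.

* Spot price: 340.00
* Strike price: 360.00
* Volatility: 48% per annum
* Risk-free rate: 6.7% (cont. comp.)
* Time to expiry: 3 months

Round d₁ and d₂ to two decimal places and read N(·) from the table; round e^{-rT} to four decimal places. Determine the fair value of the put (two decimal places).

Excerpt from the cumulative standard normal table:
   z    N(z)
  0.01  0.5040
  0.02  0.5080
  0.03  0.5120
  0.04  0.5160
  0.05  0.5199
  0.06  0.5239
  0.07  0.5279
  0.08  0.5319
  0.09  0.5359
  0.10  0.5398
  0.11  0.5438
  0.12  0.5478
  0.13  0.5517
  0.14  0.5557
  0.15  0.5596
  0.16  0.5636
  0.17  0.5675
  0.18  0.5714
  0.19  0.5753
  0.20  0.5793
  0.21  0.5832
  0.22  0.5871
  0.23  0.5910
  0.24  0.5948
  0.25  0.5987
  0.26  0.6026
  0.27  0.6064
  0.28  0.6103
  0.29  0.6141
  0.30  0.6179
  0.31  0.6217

40.64

T = 0.25;  σ√T = 0.2400
d₁ = [ln(340/360) + (0.067 + ½·0.48²)·0.25] / (σ√T) = (-0.0572 + 0.0456) / 0.2400 = -0.0484 ≈ -0.05
d₂ = -0.0484 − 0.2400 = -0.2884 ≈ -0.29
e^(−rT) = e^(−0.067·0.25) = 0.9834
N(−d₂) = N(0.29) = 0.6141;  N(−d₁) = N(0.05) = 0.5199
P = 360·0.9834·0.6141 − 340·0.5199 = 217.4061 − 176.7660 = 40.6401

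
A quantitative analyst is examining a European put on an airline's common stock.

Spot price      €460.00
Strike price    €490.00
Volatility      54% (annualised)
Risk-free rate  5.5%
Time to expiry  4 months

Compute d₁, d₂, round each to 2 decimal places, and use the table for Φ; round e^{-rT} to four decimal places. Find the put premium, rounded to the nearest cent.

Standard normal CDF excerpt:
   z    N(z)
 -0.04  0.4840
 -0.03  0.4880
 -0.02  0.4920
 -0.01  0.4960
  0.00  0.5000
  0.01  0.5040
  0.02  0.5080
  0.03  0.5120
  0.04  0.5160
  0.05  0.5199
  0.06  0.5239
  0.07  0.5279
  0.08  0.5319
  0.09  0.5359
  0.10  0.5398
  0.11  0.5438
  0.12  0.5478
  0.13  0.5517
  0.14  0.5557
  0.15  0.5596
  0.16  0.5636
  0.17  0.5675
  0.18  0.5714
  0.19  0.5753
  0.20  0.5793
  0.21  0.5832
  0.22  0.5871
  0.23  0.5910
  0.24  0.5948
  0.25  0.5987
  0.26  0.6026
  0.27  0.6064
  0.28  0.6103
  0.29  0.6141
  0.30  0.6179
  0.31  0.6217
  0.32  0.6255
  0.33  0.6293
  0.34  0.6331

€69.10

σ√T = 0.54·√0.3333 = 0.3118
d₁ = [ln(460/490) + (0.055 + ½·0.54²)·0.3333] / (σ√T) = (-0.0632 + 0.0669) / 0.3118 = 0.0120 ⇒ 0.01
d₂ = 0.0120 − 0.3118 = -0.2997 ⇒ -0.30
exp(−rT) = exp(−0.055·0.3333) = 0.9818
P = 490·0.9818·N(0.30) − 460·N(-0.01) = 490·0.9818·0.6179 − 460·0.4960 = 297.2606 − 228.1600 = 69.1006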